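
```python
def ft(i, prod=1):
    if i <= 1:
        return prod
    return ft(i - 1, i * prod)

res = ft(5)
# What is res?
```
Call trace:
ft(i=5, prod=1)
  ft(i=4, prod=5)
    ft(i=3, prod=20)
      ft(i=2, prod=60)
        ft(i=1, prod=120)
        -> return 120
      -> return 120
    -> return 120
  -> return 120
-> return 120

Final answer: 120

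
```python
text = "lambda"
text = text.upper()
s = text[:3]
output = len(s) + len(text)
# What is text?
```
Trace:
  text='lambda'
  text='LAMBDA'
  text='LAMBDA', s='LAM'
  text='LAMBDA', s='LAM', output=9

Final answer: 'LAMBDA'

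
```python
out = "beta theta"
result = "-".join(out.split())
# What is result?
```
Trace:
  out='beta theta'
  out='beta theta', result='beta-theta'

Final answer: 'beta-theta'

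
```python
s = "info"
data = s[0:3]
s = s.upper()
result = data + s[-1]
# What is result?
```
Trace:
  s='info'
  s='info', data='inf'
  s='INFO', data='inf'
  s='INFO', data='inf', result='infO'

Final answer: 'infO'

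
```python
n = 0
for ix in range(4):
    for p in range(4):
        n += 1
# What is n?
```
Trace:
  n=0
  n=1, ix=0, p=0
  n=2, ix=0, p=1
  n=3, ix=0, p=2
  n=4, ix=0, p=3
  n=5, ix=1, p=0
  n=6, ix=1, p=1
  n=7, ix=1, p=2
  n=8, ix=1, p=3
  n=9, ix=2, p=0
  n=10, ix=2, p=1
  n=11, ix=2, p=2
  n=12, ix=2, p=3
  n=13, ix=3, p=0
  n=14, ix=3, p=1
  n=15, ix=3, p=2
  n=16, ix=3, p=3

Final answer: 16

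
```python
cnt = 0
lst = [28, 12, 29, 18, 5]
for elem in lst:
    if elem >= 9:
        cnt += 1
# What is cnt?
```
Trace:
  cnt=0
  cnt=1, elem=28
  cnt=2, elem=12
  cnt=3, elem=29
  cnt=4, elem=18
  cnt=4, elem=5

Final answer: 4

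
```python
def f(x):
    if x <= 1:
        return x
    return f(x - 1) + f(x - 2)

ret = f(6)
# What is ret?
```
Call trace (a repeated sub-call is expanded the first time; later identical calls just restate its return value):
f(x=6)
  f(x=5)
    f(x=4)
      f(x=3)
        f(x=2)
          f(x=1)
          -> return 1
          f(x=0)
          -> return 0
        -> return 1
        f(x=1)
        -> return 1
      -> return 2
      f(x=2) -> return 1  (same call as traced above)
    -> return 3
    f(x=3) -> return 2  (same call as traced above)
  -> return 5
  f(x=4) -> return 3  (same call as traced above)
-> return 8

Final answer: 8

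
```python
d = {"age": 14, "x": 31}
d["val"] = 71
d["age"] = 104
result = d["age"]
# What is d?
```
Trace:
  d={'age': 14, 'x': 31}
  d={'age': 14, 'x': 31, 'val': 71}
  d={'age': 104, 'x': 31, 'val': 71}
  d={'age': 104, 'x': 31, 'val': 71}, result=104

Final answer: {'age': 104, 'x': 31, 'val': 71}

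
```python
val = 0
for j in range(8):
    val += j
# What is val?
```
Trace:
  val=0
  val=0, j=0
  val=1, j=1
  val=3, j=2
  val=6, j=3
  val=10, j=4
  val=15, j=5
  val=21, j=6
  val=28, j=7

Final answer: 28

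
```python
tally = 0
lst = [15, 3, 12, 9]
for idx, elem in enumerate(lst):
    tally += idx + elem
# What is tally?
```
Trace:
  tally=0
  tally=15, idx=0, elem=15
  tally=19, idx=1, elem=3
  tally=33, idx=2, elem=12
  tally=45, idx=3, elem=9

Final answer: 45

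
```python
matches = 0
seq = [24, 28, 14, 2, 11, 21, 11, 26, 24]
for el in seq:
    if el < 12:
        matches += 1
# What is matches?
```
Trace:
  matches=0
  matches=0, el=24
  matches=0, el=28
  matches=0, el=14
  matches=1, el=2
  matches=2, el=11
  matches=2, el=21
  matches=3, el=11
  matches=3, el=26
  matches=3, el=24

Final answer: 3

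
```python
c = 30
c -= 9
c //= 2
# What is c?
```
Trace:
  c=30
  c=21
  c=10

Final answer: 10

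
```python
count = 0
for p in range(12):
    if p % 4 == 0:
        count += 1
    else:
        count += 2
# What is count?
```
Trace:
  count=0
  count=1, p=0
  count=3, p=1
  count=5, p=2
  count=7, p=3
  count=8, p=4
  count=10, p=5
  count=12, p=6
  count=14, p=7
  count=15, p=8
  count=17, p=9
  count=19, p=10
  count=21, p=11

Final answer: 21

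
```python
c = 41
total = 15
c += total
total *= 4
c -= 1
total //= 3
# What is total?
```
Trace:
  c=41
  c=41, total=15
  c=56, total=15
  c=56, total=60
  c=55, total=60
  c=55, total=20

Final answer: 20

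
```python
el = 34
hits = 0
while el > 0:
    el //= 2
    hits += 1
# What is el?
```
Trace:
  el=34
  el=34, hits=0
  el=17, hits=1
  el=8, hits=2
  el=4, hits=3
  el=2, hits=4
  el=1, hits=5
  el=0, hits=6

Final answer: 0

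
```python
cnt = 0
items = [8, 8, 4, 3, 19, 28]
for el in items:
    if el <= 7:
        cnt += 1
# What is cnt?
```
Trace:
  cnt=0
  cnt=0, el=8
  cnt=0, el=8
  cnt=1, el=4
  cnt=2, el=3
  cnt=2, el=19
  cnt=2, el=28

Final answer: 2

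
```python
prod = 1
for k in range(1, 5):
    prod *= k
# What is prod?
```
Trace:
  prod=1
  prod=1, k=1
  prod=2, k=2
  prod=6, k=3
  prod=24, k=4

Final answer: 24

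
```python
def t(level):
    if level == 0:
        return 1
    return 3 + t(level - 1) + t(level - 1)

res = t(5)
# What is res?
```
Call trace (a repeated sub-call is expanded the first time; later identical calls just restate its return value):
t(level=5)
  t(level=4)
    t(level=3)
      t(level=2)
        t(level=1)
          t(level=0)
          -> return 1
          t(level=0)
          -> return 1
        -> return 5
        t(level=1) -> return 5  (same call as traced above)
      -> return 13
      t(level=2) -> return 13  (same call as traced above)
    -> return 29
    t(level=3) -> return 29  (same call as traced above)
  -> return 61
  t(level=4) -> return 61  (same call as traced above)
-> return 125

Final answer: 125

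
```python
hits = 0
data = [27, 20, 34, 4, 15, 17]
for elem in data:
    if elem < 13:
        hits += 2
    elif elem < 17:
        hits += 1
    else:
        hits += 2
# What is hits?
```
Trace:
  hits=0
  hits=2, elem=27
  hits=4, elem=20
  hits=6, elem=34
  hits=8, elem=4
  hits=9, elem=15
  hits=11, elem=17

Final answer: 11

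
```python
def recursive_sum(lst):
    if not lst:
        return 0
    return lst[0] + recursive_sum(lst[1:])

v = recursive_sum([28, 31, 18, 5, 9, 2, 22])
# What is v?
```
Call trace:
recursive_sum(lst=[28, 31, 18, 5, 9, 2, 22])
  recursive_sum(lst=[31, 18, 5, 9, 2, 22])
    recursive_sum(lst=[18, 5, 9, 2, 22])
      recursive_sum(lst=[5, 9, 2, 22])
        recursive_sum(lst=[9, 2, 22])
          recursive_sum(lst=[2, 22])
            recursive_sum(lst=[22])
              recursive_sum(lst=[])
              -> return 0
            -> return 22
          -> return 24
        -> return 33
      -> return 38
    -> return 56
  -> return 87
-> return 115

Final answer: 115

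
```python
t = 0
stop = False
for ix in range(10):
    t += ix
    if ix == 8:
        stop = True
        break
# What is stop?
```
Trace:
  t=0
  t=0, stop=False
  t=0, stop=False, ix=0
  t=1, stop=False, ix=1
  t=3, stop=False, ix=2
  t=6, stop=False, ix=3
  t=10, stop=False, ix=4
  t=15, stop=False, ix=5
  t=21, stop=False, ix=6
  t=28, stop=False, ix=7
  t=36, stop=True, ix=8

Final answer: True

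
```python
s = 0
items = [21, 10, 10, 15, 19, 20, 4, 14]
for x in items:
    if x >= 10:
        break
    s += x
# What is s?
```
Trace:
  s=0
  s=0, x=21

Final answer: 0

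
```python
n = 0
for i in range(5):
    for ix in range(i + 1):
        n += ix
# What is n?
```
Trace:
  n=0
  n=0, i=0, ix=0
  n=0, i=1, ix=0
  n=1, i=1, ix=1
  n=1, i=2, ix=0
  n=2, i=2, ix=1
  n=4, i=2, ix=2
  n=4, i=3, ix=0
  n=5, i=3, ix=1
  n=7, i=3, ix=2
  n=10, i=3, ix=3
  n=10, i=4, ix=0
  n=11, i=4, ix=1
  n=13, i=4, ix=2
  n=16, i=4, ix=3
  n=20, i=4, ix=4

Final answer: 20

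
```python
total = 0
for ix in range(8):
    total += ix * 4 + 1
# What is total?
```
Trace:
  total=0
  total=1, ix=0
  total=6, ix=1
  total=15, ix=2
  total=28, ix=3
  total=45, ix=4
  total=66, ix=5
  total=91, ix=6
  total=120, ix=7

Final answer: 120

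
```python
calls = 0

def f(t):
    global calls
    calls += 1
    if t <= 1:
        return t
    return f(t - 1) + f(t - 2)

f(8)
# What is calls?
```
Call trace (a repeated sub-call is expanded the first time; later identical calls just restate its return value):
f(t=8)
  f(t=7)
    f(t=6)
      f(t=5)
        f(t=4)
          f(t=3)
            f(t=2)
              f(t=1)
              -> return 1
              f(t=0)
              -> return 0
            -> return 1
            f(t=1)
            -> return 1
          -> return 2
          f(t=2) -> return 1  (same call as traced above)
        -> return 3
        f(t=3) -> return 2  (same call as traced above)
      -> return 5
      f(t=4) -> return 3  (same call as traced above)
    -> return 8
    f(t=5) -> return 5  (same call as traced above)
  -> return 13
  f(t=6) -> return 8  (same call as traced above)
-> return 21

calls is incremented once per call, so count the calls in each subtree. Let C(t) = number of calls made by f(t).
C(0) = C(1) = 1 (base case, no recursion); C(t) = 1 + C(t - 1) + C(t - 2) otherwise.
C(2) = 1 + C(1) + C(0) = 1 + 1 + 1 = 3
C(3) = 1 + C(2) + C(1) = 1 + 3 + 1 = 5
C(4) = 1 + C(3) + C(2) = 1 + 5 + 3 = 9
C(5) = 1 + C(4) + C(3) = 1 + 9 + 5 = 15
C(6) = 1 + C(5) + C(4) = 1 + 15 + 9 = 25
C(7) = 1 + C(6) + C(5) = 1 + 25 + 15 = 41
C(8) = 1 + C(7) + C(6) = 1 + 41 + 25 = 67
calls = C(8) = 67

Final answer: 67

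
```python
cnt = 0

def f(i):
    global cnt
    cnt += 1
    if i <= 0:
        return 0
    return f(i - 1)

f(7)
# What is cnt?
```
Call trace:
f(i=7)
  f(i=6)
    f(i=5)
      f(i=4)
        f(i=3)
          f(i=2)
            f(i=1)
              f(i=0)
              -> return 0
            -> return 0
          -> return 0
        -> return 0
      -> return 0
    -> return 0
  -> return 0
-> return 0

cnt is incremented once per call. f is entered once for each i = 7, 6, 5, 4, 3, 2, 1, 0 (the i <= 0 call returns without recursing), i.e. 7 + 1 calls.
cnt = 8

Final answer: 8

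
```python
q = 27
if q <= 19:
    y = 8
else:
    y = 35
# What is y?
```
Trace:
  q=27
  q=27, y=35

Final answer: 35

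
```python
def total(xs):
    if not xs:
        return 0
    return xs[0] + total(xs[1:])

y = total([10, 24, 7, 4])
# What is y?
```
Call trace:
total(xs=[10, 24, 7, 4])
  total(xs=[24, 7, 4])
    total(xs=[7, 4])
      total(xs=[4])
        total(xs=[])
        -> return 0
      -> return 4
    -> return 11
  -> return 35
-> return 45

Final answer: 45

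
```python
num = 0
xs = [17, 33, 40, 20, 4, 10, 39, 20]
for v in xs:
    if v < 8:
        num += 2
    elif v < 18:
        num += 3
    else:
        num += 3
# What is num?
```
Trace:
  num=0
  num=3, v=17
  num=6, v=33
  num=9, v=40
  num=12, v=20
  num=14, v=4
  num=17, v=10
  num=20, v=39
  num=23, v=20

Final answer: 23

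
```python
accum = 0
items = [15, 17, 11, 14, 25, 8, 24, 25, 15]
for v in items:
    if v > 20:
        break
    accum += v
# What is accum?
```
Trace:
  accum=0
  accum=15, v=15
  accum=32, v=17
  accum=43, v=11
  accum=57, v=14
  accum=57, v=25

Final answer: 57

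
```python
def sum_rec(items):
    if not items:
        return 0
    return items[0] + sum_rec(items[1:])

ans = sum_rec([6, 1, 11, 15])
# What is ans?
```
Call trace:
sum_rec(items=[6, 1, 11, 15])
  sum_rec(items=[1, 11, 15])
    sum_rec(items=[11, 15])
      sum_rec(items=[15])
        sum_rec(items=[])
        -> return 0
      -> return 15
    -> return 26
  -> return 27
-> return 33

Final answer: 33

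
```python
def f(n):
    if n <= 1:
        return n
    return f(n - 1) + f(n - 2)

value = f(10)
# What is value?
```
Call trace (a repeated sub-call is expanded the first time; later identical calls just restate its return value):
f(n=10)
  f(n=9)
    f(n=8)
      f(n=7)
        f(n=6)
          f(n=5)
            f(n=4)
              f(n=3)
                f(n=2)
                  f(n=1)
                  -> return 1
                  f(n=0)
                  -> return 0
                -> return 1
                f(n=1)
                -> return 1
              -> return 2
              f(n=2) -> return 1  (same call as traced above)
            -> return 3
            f(n=3) -> return 2  (same call as traced above)
          -> return 5
          f(n=4) -> return 3  (same call as traced above)
        -> return 8
        f(n=5) -> return 5  (same call as traced above)
      -> return 13
      f(n=6) -> return 8  (same call as traced above)
    -> return 21
    f(n=7) -> return 13  (same call as traced above)
  -> return 34
  f(n=8) -> return 21  (same call as traced above)
-> return 55

Final answer: 55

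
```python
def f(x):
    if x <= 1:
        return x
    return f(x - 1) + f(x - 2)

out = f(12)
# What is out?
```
Call trace (a repeated sub-call is expanded the first time; later identical calls just restate its return value):
f(x=12)
  f(x=11)
    f(x=10)
      f(x=9)
        f(x=8)
          f(x=7)
            f(x=6)
              f(x=5)
                f(x=4)
                  f(x=3)
                    f(x=2)
                      f(x=1)
                      -> return 1
                      f(x=0)
                      -> return 0
                    -> return 1
                    f(x=1)
                    -> return 1
                  -> return 2
                  f(x=2) -> return 1  (same call as traced above)
                -> return 3
                f(x=3) -> return 2  (same call as traced above)
              -> return 5
              f(x=4) -> return 3  (same call as traced above)
            -> return 8
            f(x=5) -> return 5  (same call as traced above)
          -> return 13
          f(x=6) -> return 8  (same call as traced above)
        -> return 21
        f(x=7) -> return 13  (same call as traced above)
      -> return 34
      f(x=8) -> return 21  (same call as traced above)
    -> return 55
    f(x=9) -> return 34  (same call as traced above)
  -> return 89
  f(x=10) -> return 55  (same call as traced above)
-> return 144

Final answer: 144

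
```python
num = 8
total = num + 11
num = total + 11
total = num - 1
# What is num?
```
Trace:
  num=8
  num=8, total=19
  num=30, total=19
  num=30, total=29

Final answer: 30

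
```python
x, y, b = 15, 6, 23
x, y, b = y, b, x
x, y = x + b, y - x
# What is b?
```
Trace:
  x=15, y=6, b=23
  x=6, y=23, b=15
  x=21, y=17, b=15

Final answer: 15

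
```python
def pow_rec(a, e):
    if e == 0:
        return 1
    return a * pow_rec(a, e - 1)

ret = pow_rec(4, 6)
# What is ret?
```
Call trace:
pow_rec(a=4, e=6)
  pow_rec(a=4, e=5)
    pow_rec(a=4, e=4)
      pow_rec(a=4, e=3)
        pow_rec(a=4, e=2)
          pow_rec(a=4, e=1)
            pow_rec(a=4, e=0)
            -> return 1
          -> return 4
        -> return 16
      -> return 64
    -> return 256
  -> return 1024
-> return 4096

Final answer: 4096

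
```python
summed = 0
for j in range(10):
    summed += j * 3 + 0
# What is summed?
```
Trace:
  summed=0
  summed=0, j=0
  summed=3, j=1
  summed=9, j=2
  summed=18, j=3
  summed=30, j=4
  summed=45, j=5
  summed=63, j=6
  summed=84, j=7
  summed=108, j=8
  summed=135, j=9

Final answer: 135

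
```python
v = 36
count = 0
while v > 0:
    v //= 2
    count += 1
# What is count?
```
Trace:
  v=36
  v=36, count=0
  v=18, count=1
  v=9, count=2
  v=4, count=3
  v=2, count=4
  v=1, count=5
  v=0, count=6

Final answer: 6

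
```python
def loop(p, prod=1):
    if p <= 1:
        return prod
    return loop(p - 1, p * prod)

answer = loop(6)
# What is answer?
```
Call trace:
loop(p=6, prod=1)
  loop(p=5, prod=6)
    loop(p=4, prod=30)
      loop(p=3, prod=120)
        loop(p=2, prod=360)
          loop(p=1, prod=720)
          -> return 720
        -> return 720
      -> return 720
    -> return 720
  -> return 720
-> return 720

Final answer: 720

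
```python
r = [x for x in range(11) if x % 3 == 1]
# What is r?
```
Trace:
  x=0
  x=1
  x=2
  x=3
  x=4
  x=5
  x=6
  x=7
  x=8
  x=9
  x=10
  r=[1, 4, 7, 10]

Final answer: [1, 4, 7, 10]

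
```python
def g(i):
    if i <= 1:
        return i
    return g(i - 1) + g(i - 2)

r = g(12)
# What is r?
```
Call trace (a repeated sub-call is expanded the first time; later identical calls just restate its return value):
g(i=12)
  g(i=11)
    g(i=10)
      g(i=9)
        g(i=8)
          g(i=7)
            g(i=6)
              g(i=5)
                g(i=4)
                  g(i=3)
                    g(i=2)
                      g(i=1)
                      -> return 1
                      g(i=0)
                      -> return 0
                    -> return 1
                    g(i=1)
                    -> return 1
                  -> return 2
                  g(i=2) -> return 1  (same call as traced above)
                -> return 3
                g(i=3) -> return 2  (same call as traced above)
              -> return 5
              g(i=4) -> return 3  (same call as traced above)
            -> return 8
            g(i=5) -> return 5  (same call as traced above)
          -> return 13
          g(i=6) -> return 8  (same call as traced above)
        -> return 21
        g(i=7) -> return 13  (same call as traced above)
      -> return 34
      g(i=8) -> return 21  (same call as traced above)
    -> return 55
    g(i=9) -> return 34  (same call as traced above)
  -> return 89
  g(i=10) -> return 55  (same call as traced above)
-> return 144

Final answer: 144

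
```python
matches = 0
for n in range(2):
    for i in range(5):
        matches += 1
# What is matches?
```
Trace:
  matches=0
  matches=1, n=0, i=0
  matches=2, n=0, i=1
  matches=3, n=0, i=2
  matches=4, n=0, i=3
  matches=5, n=0, i=4
  matches=6, n=1, i=0
  matches=7, n=1, i=1
  matches=8, n=1, i=2
  matches=9, n=1, i=3
  matches=10, n=1, i=4

Final answer: 10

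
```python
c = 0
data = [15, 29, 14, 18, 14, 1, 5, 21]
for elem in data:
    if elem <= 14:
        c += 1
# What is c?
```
Trace:
  c=0
  c=0, elem=15
  c=0, elem=29
  c=1, elem=14
  c=1, elem=18
  c=2, elem=14
  c=3, elem=1
  c=4, elem=5
  c=4, elem=21

Final answer: 4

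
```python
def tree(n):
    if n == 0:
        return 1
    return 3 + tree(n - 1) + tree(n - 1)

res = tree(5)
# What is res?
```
Call trace (a repeated sub-call is expanded the first time; later identical calls just restate its return value):
tree(n=5)
  tree(n=4)
    tree(n=3)
      tree(n=2)
        tree(n=1)
          tree(n=0)
          -> return 1
          tree(n=0)
          -> return 1
        -> return 5
        tree(n=1) -> return 5  (same call as traced above)
      -> return 13
      tree(n=2) -> return 13  (same call as traced above)
    -> return 29
    tree(n=3) -> return 29  (same call as traced above)
  -> return 61
  tree(n=4) -> return 61  (same call as traced above)
-> return 125

Final answer: 125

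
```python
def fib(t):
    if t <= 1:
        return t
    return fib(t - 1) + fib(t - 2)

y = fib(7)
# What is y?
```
Call trace (a repeated sub-call is expanded the first time; later identical calls just restate its return value):
fib(t=7)
  fib(t=6)
    fib(t=5)
      fib(t=4)
        fib(t=3)
          fib(t=2)
            fib(t=1)
            -> return 1
            fib(t=0)
            -> return 0
          -> return 1
          fib(t=1)
          -> return 1
        -> return 2
        fib(t=2) -> return 1  (same call as traced above)
      -> return 3
      fib(t=3) -> return 2  (same call as traced above)
    -> return 5
    fib(t=4) -> return 3  (same call as traced above)
  -> return 8
  fib(t=5) -> return 5  (same call as traced above)
-> return 13

Final answer: 13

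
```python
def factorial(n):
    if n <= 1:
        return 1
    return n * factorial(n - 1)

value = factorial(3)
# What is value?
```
Call trace:
factorial(n=3)
  factorial(n=2)
    factorial(n=1)
    -> return 1
  -> return 2
-> return 6

Final answer: 6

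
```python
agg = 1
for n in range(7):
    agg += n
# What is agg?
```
Trace:
  agg=1
  agg=1, n=0
  agg=2, n=1
  agg=4, n=2
  agg=7, n=3
  agg=11, n=4
  agg=16, n=5
  agg=22, n=6

Final answer: 22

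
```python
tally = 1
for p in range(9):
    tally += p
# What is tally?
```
Trace:
  tally=1
  tally=1, p=0
  tally=2, p=1
  tally=4, p=2
  tally=7, p=3
  tally=11, p=4
  tally=16, p=5
  tally=22, p=6
  tally=29, p=7
  tally=37, p=8

Final answer: 37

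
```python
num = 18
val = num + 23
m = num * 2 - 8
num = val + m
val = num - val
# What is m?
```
Trace:
  num=18
  num=18, val=41
  num=18, val=41, m=28
  num=69, val=41, m=28
  num=69, val=28, m=28

Final answer: 28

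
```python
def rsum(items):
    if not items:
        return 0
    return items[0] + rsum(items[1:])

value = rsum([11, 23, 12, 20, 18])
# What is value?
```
Call trace:
rsum(items=[11, 23, 12, 20, 18])
  rsum(items=[23, 12, 20, 18])
    rsum(items=[12, 20, 18])
      rsum(items=[20, 18])
        rsum(items=[18])
          rsum(items=[])
          -> return 0
        -> return 18
      -> return 38
    -> return 50
  -> return 73
-> return 84

Final answer: 84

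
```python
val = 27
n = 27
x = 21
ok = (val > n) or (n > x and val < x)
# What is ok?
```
Trace:
  val=27
  val=27, n=27
  val=27, n=27, x=21
  val=27, n=27, x=21, ok=False

Final answer: False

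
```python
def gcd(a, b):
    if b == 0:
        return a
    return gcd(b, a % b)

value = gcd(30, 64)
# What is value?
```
Call trace:
gcd(a=30, b=64)
  gcd(a=64, b=30)
    gcd(a=30, b=4)
      gcd(a=4, b=2)
        gcd(a=2, b=0)
        -> return 2
      -> return 2
    -> return 2
  -> return 2
-> return 2

Final answer: 2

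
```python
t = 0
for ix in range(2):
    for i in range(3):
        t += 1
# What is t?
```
Trace:
  t=0
  t=1, ix=0, i=0
  t=2, ix=0, i=1
  t=3, ix=0, i=2
  t=4, ix=1, i=0
  t=5, ix=1, i=1
  t=6, ix=1, i=2

Final answer: 6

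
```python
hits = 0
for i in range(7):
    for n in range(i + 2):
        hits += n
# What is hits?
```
Trace:
  hits=0
  hits=0, i=0, n=0
  hits=1, i=0, n=1
  hits=1, i=1, n=0
  hits=2, i=1, n=1
  hits=4, i=1, n=2
  hits=4, i=2, n=0
  hits=5, i=2, n=1
  hits=7, i=2, n=2
  hits=10, i=2, n=3
  hits=10, i=3, n=0
  hits=11, i=3, n=1
  hits=13, i=3, n=2
  hits=16, i=3, n=3
  hits=20, i=3, n=4
  hits=20, i=4, n=0
  hits=21, i=4, n=1
  hits=23, i=4, n=2
  hits=26, i=4, n=3
  hits=30, i=4, n=4
  hits=35, i=4, n=5
  hits=35, i=5, n=0
  hits=36, i=5, n=1
  hits=38, i=5, n=2
  hits=41, i=5, n=3
  hits=45, i=5, n=4
  hits=50, i=5, n=5
  hits=56, i=5, n=6
  hits=56, i=6, n=0
  hits=57, i=6, n=1
  hits=59, i=6, n=2
  hits=62, i=6, n=3
  hits=66, i=6, n=4
  hits=71, i=6, n=5
  hits=77, i=6, n=6
  hits=84, i=6, n=7

Final answer: 84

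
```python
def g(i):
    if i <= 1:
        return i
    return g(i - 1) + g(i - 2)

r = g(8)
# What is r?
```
Call trace (a repeated sub-call is expanded the first time; later identical calls just restate its return value):
g(i=8)
  g(i=7)
    g(i=6)
      g(i=5)
        g(i=4)
          g(i=3)
            g(i=2)
              g(i=1)
              -> return 1
              g(i=0)
              -> return 0
            -> return 1
            g(i=1)
            -> return 1
          -> return 2
          g(i=2) -> return 1  (same call as traced above)
        -> return 3
        g(i=3) -> return 2  (same call as traced above)
      -> return 5
      g(i=4) -> return 3  (same call as traced above)
    -> return 8
    g(i=5) -> return 5  (same call as traced above)
  -> return 13
  g(i=6) -> return 8  (same call as traced above)
-> return 21

Final answer: 21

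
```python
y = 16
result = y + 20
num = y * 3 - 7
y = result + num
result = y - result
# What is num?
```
Trace:
  y=16
  y=16, result=36
  y=16, result=36, num=41
  y=77, result=36, num=41
  y=77, result=41, num=41

Final answer: 41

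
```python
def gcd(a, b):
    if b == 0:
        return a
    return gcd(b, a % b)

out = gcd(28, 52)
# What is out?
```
Call trace:
gcd(a=28, b=52)
  gcd(a=52, b=28)
    gcd(a=28, b=24)
      gcd(a=24, b=4)
        gcd(a=4, b=0)
        -> return 4
      -> return 4
    -> return 4
  -> return 4
-> return 4

Final answer: 4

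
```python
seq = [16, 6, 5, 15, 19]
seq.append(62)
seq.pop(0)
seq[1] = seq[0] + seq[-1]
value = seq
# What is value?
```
Trace:
  seq=[16, 6, 5, 15, 19]
  seq=[16, 6, 5, 15, 19, 62]
  seq=[6, 5, 15, 19, 62]
  seq=[6, 68, 15, 19, 62]
  seq=[6, 68, 15, 19, 62], value=[6, 68, 15, 19, 62]

Final answer: [6, 68, 15, 19, 62]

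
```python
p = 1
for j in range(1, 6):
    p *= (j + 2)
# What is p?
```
Trace:
  p=1
  p=3, j=1
  p=12, j=2
  p=60, j=3
  p=360, j=4
  p=2520, j=5

Final answer: 2520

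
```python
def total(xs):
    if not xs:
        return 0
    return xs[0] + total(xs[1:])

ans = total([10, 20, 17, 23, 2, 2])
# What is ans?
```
Call trace:
total(xs=[10, 20, 17, 23, 2, 2])
  total(xs=[20, 17, 23, 2, 2])
    total(xs=[17, 23, 2, 2])
      total(xs=[23, 2, 2])
        total(xs=[2, 2])
          total(xs=[2])
            total(xs=[])
            -> return 0
          -> return 2
        -> return 4
      -> return 27
    -> return 44
  -> return 64
-> return 74

Final answer: 74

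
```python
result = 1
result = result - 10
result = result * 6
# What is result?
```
Trace:
  result=1
  result=-9
  result=-54

Final answer: -54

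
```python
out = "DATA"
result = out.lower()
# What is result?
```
Trace:
  out='DATA'
  out='DATA', result='data'

Final answer: 'data'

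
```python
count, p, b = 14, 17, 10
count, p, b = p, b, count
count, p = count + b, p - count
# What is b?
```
Trace:
  count=14, p=17, b=10
  count=17, p=10, b=14
  count=31, p=-7, b=14

Final answer: 14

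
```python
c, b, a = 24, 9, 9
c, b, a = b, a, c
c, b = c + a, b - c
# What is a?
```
Trace:
  c=24, b=9, a=9
  c=9, b=9, a=24
  c=33, b=0, a=24

Final answer: 24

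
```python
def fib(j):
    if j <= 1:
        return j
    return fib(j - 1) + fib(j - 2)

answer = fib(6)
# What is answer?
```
Call trace (a repeated sub-call is expanded the first time; later identical calls just restate its return value):
fib(j=6)
  fib(j=5)
    fib(j=4)
      fib(j=3)
        fib(j=2)
          fib(j=1)
          -> return 1
          fib(j=0)
          -> return 0
        -> return 1
        fib(j=1)
        -> return 1
      -> return 2
      fib(j=2) -> return 1  (same call as traced above)
    -> return 3
    fib(j=3) -> return 2  (same call as traced above)
  -> return 5
  fib(j=4) -> return 3  (same call as traced above)
-> return 8

Final answer: 8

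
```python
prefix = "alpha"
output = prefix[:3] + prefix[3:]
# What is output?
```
Trace:
  prefix='alpha'
  prefix='alpha', output='alpha'

Final answer: 'alpha'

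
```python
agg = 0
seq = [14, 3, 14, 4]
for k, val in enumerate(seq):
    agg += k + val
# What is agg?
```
Trace:
  agg=0
  agg=14, k=0, val=14
  agg=18, k=1, val=3
  agg=34, k=2, val=14
  agg=41, k=3, val=4

Final answer: 41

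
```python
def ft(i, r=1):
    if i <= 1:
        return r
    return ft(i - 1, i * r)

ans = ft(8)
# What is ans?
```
Call trace:
ft(i=8, r=1)
  ft(i=7, r=8)
    ft(i=6, r=56)
      ft(i=5, r=336)
        ft(i=4, r=1680)
          ft(i=3, r=6720)
            ft(i=2, r=20160)
              ft(i=1, r=40320)
              -> return 40320
            -> return 40320
          -> return 40320
        -> return 40320
      -> return 40320
    -> return 40320
  -> return 40320
-> return 40320

Final answer: 40320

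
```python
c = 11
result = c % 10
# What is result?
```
Trace:
  c=11
  c=11, result=1

Final answer: 1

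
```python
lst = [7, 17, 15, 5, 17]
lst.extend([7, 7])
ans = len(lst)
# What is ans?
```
Trace:
  lst=[7, 17, 15, 5, 17]
  lst=[7, 17, 15, 5, 17, 7, 7]
  lst=[7, 17, 15, 5, 17, 7, 7], ans=7

Final answer: 7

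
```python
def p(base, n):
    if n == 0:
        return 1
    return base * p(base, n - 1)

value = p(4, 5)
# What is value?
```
Call trace:
p(base=4, n=5)
  p(base=4, n=4)
    p(base=4, n=3)
      p(base=4, n=2)
        p(base=4, n=1)
          p(base=4, n=0)
          -> return 1
        -> return 4
      -> return 16
    -> return 64
  -> return 256
-> return 1024

Final answer: 1024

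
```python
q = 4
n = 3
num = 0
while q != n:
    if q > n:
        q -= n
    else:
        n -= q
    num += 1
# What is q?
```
Trace:
  q=4
  q=4, n=3
  q=4, n=3, num=0
  q=1, n=3, num=1
  q=1, n=2, num=2
  q=1, n=1, num=3

Final answer: 1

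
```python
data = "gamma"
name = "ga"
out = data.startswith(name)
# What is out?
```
Trace:
  data='gamma'
  data='gamma', name='ga'
  data='gamma', name='ga', out=True

Final answer: True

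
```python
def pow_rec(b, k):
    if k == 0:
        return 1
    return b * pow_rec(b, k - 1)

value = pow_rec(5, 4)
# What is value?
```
Call trace:
pow_rec(b=5, k=4)
  pow_rec(b=5, k=3)
    pow_rec(b=5, k=2)
      pow_rec(b=5, k=1)
        pow_rec(b=5, k=0)
        -> return 1
      -> return 5
    -> return 25
  -> return 125
-> return 625

Final answer: 625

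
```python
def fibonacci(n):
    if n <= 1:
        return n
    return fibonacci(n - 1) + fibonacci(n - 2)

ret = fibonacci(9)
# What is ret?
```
Call trace (a repeated sub-call is expanded the first time; later identical calls just restate its return value):
fibonacci(n=9)
  fibonacci(n=8)
    fibonacci(n=7)
      fibonacci(n=6)
        fibonacci(n=5)
          fibonacci(n=4)
            fibonacci(n=3)
              fibonacci(n=2)
                fibonacci(n=1)
                -> return 1
                fibonacci(n=0)
                -> return 0
              -> return 1
              fibonacci(n=1)
              -> return 1
            -> return 2
            fibonacci(n=2) -> return 1  (same call as traced above)
          -> return 3
          fibonacci(n=3) -> return 2  (same call as traced above)
        -> return 5
        fibonacci(n=4) -> return 3  (same call as traced above)
      -> return 8
      fibonacci(n=5) -> return 5  (same call as traced above)
    -> return 13
    fibonacci(n=6) -> return 8  (same call as traced above)
  -> return 21
  fibonacci(n=7) -> return 13  (same call as traced above)
-> return 34

Final answer: 34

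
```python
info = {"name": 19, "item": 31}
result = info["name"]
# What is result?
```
Trace:
  info={'name': 19, 'item': 31}
  info={'name': 19, 'item': 31}, result=19

Final answer: 19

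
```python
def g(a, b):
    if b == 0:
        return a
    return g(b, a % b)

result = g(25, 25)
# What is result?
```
Call trace:
g(a=25, b=25)
  g(a=25, b=0)
  -> return 25
-> return 25

Final answer: 25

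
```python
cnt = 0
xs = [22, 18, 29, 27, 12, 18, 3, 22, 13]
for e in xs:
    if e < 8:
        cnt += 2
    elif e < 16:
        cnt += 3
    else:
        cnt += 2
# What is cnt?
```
Trace:
  cnt=0
  cnt=2, e=22
  cnt=4, e=18
  cnt=6, e=29
  cnt=8, e=27
  cnt=11, e=12
  cnt=13, e=18
  cnt=15, e=3
  cnt=17, e=22
  cnt=20, e=13

Final answer: 20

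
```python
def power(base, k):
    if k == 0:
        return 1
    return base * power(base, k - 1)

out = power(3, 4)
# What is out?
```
Call trace:
power(base=3, k=4)
  power(base=3, k=3)
    power(base=3, k=2)
      power(base=3, k=1)
        power(base=3, k=0)
        -> return 1
      -> return 3
    -> return 9
  -> return 27
-> return 81

Final answer: 81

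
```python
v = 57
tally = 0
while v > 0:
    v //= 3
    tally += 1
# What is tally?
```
Trace:
  v=57
  v=57, tally=0
  v=19, tally=1
  v=6, tally=2
  v=2, tally=3
  v=0, tally=4

Final answer: 4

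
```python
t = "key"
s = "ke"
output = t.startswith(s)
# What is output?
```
Trace:
  t='key'
  t='key', s='ke'
  t='key', s='ke', output=True

Final answer: True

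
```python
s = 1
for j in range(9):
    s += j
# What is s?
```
Trace:
  s=1
  s=1, j=0
  s=2, j=1
  s=4, j=2
  s=7, j=3
  s=11, j=4
  s=16, j=5
  s=22, j=6
  s=29, j=7
  s=37, j=8

Final answer: 37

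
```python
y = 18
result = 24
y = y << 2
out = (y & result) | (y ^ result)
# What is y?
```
Trace:
  y=18
  y=18, result=24
  y=72, result=24
  y=72, result=24, out=88

Final answer: 72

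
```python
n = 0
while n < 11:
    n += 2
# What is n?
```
Trace:
  n=0
  n=2
  n=4
  n=6
  n=8
  n=10
  n=12

Final answer: 12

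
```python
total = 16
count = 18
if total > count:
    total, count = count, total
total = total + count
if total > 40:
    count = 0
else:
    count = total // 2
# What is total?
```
Trace:
  total=16
  total=16, count=18
  total=16, count=18
  total=34, count=18
  total=34, count=17

Final answer: 34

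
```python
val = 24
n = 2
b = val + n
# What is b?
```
Trace:
  val=24
  val=24, n=2
  val=24, n=2, b=26

Final answer: 26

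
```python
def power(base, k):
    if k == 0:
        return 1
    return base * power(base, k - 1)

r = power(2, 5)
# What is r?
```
Call trace:
power(base=2, k=5)
  power(base=2, k=4)
    power(base=2, k=3)
      power(base=2, k=2)
        power(base=2, k=1)
          power(base=2, k=0)
          -> return 1
        -> return 2
      -> return 4
    -> return 8
  -> return 16
-> return 32

Final answer: 32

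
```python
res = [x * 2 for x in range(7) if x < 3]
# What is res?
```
Trace:
  x=0
  x=1
  x=2
  x=3
  x=4
  x=5
  x=6
  res=[0, 2, 4]

Final answer: [0, 2, 4]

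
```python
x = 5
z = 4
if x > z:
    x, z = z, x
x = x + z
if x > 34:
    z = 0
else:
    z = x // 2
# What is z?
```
Trace:
  x=5
  x=5, z=4
  x=4, z=5
  x=9, z=5
  x=9, z=4

Final answer: 4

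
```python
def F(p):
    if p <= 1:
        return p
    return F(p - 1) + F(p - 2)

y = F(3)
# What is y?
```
Call trace:
F(p=3)
  F(p=2)
    F(p=1)
    -> return 1
    F(p=0)
    -> return 0
  -> return 1
  F(p=1)
  -> return 1
-> return 2

Final answer: 2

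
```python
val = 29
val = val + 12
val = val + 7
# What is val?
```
Trace:
  val=29
  val=41
  val=48

Final answer: 48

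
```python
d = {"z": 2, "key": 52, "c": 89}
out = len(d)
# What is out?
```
Trace:
  d={'z': 2, 'key': 52, 'c': 89}
  d={'z': 2, 'key': 52, 'c': 89}, out=3

Final answer: 3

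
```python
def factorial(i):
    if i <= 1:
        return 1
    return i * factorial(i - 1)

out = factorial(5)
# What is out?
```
Call trace:
factorial(i=5)
  factorial(i=4)
    factorial(i=3)
      factorial(i=2)
        factorial(i=1)
        -> return 1
      -> return 2
    -> return 6
  -> return 24
-> return 120

Final answer: 120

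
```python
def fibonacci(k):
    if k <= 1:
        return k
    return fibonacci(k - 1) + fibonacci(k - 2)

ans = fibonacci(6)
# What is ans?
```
Call trace (a repeated sub-call is expanded the first time; later identical calls just restate its return value):
fibonacci(k=6)
  fibonacci(k=5)
    fibonacci(k=4)
      fibonacci(k=3)
        fibonacci(k=2)
          fibonacci(k=1)
          -> return 1
          fibonacci(k=0)
          -> return 0
        -> return 1
        fibonacci(k=1)
        -> return 1
      -> return 2
      fibonacci(k=2) -> return 1  (same call as traced above)
    -> return 3
    fibonacci(k=3) -> return 2  (same call as traced above)
  -> return 5
  fibonacci(k=4) -> return 3  (same call as traced above)
-> return 8

Final answer: 8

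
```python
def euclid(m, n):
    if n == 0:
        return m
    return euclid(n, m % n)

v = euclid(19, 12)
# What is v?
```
Call trace:
euclid(m=19, n=12)
  euclid(m=12, n=7)
    euclid(m=7, n=5)
      euclid(m=5, n=2)
        euclid(m=2, n=1)
          euclid(m=1, n=0)
          -> return 1
        -> return 1
      -> return 1
    -> return 1
  -> return 1
-> return 1

Final answer: 1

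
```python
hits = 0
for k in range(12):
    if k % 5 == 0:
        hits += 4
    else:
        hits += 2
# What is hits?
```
Trace:
  hits=0
  hits=4, k=0
  hits=6, k=1
  hits=8, k=2
  hits=10, k=3
  hits=12, k=4
  hits=16, k=5
  hits=18, k=6
  hits=20, k=7
  hits=22, k=8
  hits=24, k=9
  hits=28, k=10
  hits=30, k=11

Final answer: 30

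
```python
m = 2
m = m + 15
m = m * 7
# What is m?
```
Trace:
  m=2
  m=17
  m=119

Final answer: 119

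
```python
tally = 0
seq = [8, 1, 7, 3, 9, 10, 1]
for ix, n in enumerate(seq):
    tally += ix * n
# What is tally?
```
Trace:
  tally=0
  tally=0, ix=0, n=8
  tally=1, ix=1, n=1
  tally=15, ix=2, n=7
  tally=24, ix=3, n=3
  tally=60, ix=4, n=9
  tally=110, ix=5, n=10
  tally=116, ix=6, n=1

Final answer: 116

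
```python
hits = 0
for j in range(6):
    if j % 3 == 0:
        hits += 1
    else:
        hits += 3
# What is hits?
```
Trace:
  hits=0
  hits=1, j=0
  hits=4, j=1
  hits=7, j=2
  hits=8, j=3
  hits=11, j=4
  hits=14, j=5

Final answer: 14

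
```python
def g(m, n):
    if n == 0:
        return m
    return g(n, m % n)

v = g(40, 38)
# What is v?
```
Call trace:
g(m=40, n=38)
  g(m=38, n=2)
    g(m=2, n=0)
    -> return 2
  -> return 2
-> return 2

Final answer: 2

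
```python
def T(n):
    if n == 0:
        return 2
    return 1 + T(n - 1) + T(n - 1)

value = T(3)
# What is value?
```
Call trace (a repeated sub-call is expanded the first time; later identical calls just restate its return value):
T(n=3)
  T(n=2)
    T(n=1)
      T(n=0)
      -> return 2
      T(n=0)
      -> return 2
    -> return 5
    T(n=1) -> return 5  (same call as traced above)
  -> return 11
  T(n=2) -> return 11  (same call as traced above)
-> return 23

Final answer: 23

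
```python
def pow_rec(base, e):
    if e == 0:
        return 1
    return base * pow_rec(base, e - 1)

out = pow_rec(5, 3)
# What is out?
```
Call trace:
pow_rec(base=5, e=3)
  pow_rec(base=5, e=2)
    pow_rec(base=5, e=1)
      pow_rec(base=5, e=0)
      -> return 1
    -> return 5
  -> return 25
-> return 125

Final answer: 125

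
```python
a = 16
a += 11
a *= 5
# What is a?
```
Trace:
  a=16
  a=27
  a=135

Final answer: 135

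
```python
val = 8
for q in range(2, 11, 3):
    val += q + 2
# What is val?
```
Trace:
  val=8
  val=12, q=2
  val=19, q=5
  val=29, q=8

Final answer: 29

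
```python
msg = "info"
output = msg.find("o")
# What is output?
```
Trace:
  msg='info'
  msg='info', output=3

Final answer: 3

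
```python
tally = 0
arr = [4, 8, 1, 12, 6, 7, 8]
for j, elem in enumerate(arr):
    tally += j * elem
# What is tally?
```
Trace:
  tally=0
  tally=0, j=0, elem=4
  tally=8, j=1, elem=8
  tally=10, j=2, elem=1
  tally=46, j=3, elem=12
  tally=70, j=4, elem=6
  tally=105, j=5, elem=7
  tally=153, j=6, elem=8

Final answer: 153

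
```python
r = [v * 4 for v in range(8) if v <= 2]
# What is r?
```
Trace:
  v=0
  v=1
  v=2
  v=3
  v=4
  v=5
  v=6
  v=7
  r=[0, 4, 8]

Final answer: [0, 4, 8]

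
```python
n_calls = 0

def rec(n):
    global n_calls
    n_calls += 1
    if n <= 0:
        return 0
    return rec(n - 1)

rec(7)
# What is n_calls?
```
Call trace:
rec(n=7)
  rec(n=6)
    rec(n=5)
      rec(n=4)
        rec(n=3)
          rec(n=2)
            rec(n=1)
              rec(n=0)
              -> return 0
            -> return 0
          -> return 0
        -> return 0
      -> return 0
    -> return 0
  -> return 0
-> return 0

n_calls is incremented once per call. rec is entered once for each n = 7, 6, 5, 4, 3, 2, 1, 0 (the n <= 0 call returns without recursing), i.e. 7 + 1 calls.
n_calls = 8

Final answer: 8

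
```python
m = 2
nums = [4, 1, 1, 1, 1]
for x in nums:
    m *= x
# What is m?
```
Trace:
  m=2
  m=8, x=4
  m=8, x=1
  m=8, x=1
  m=8, x=1
  m=8, x=1

Final answer: 8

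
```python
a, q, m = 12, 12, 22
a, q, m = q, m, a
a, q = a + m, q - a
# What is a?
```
Trace:
  a=12, q=12, m=22
  a=12, q=22, m=12
  a=24, q=10, m=12

Final answer: 24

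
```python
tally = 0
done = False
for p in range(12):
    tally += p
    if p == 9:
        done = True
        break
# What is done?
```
Trace:
  tally=0
  tally=0, done=False
  tally=0, done=False, p=0
  tally=1, done=False, p=1
  tally=3, done=False, p=2
  tally=6, done=False, p=3
  tally=10, done=False, p=4
  tally=15, done=False, p=5
  tally=21, done=False, p=6
  tally=28, done=False, p=7
  tally=36, done=False, p=8
  tally=45, done=True, p=9

Final answer: True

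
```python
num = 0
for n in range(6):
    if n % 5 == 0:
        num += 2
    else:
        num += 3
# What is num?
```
Trace:
  num=0
  num=2, n=0
  num=5, n=1
  num=8, n=2
  num=11, n=3
  num=14, n=4
  num=16, n=5

Final answer: 16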